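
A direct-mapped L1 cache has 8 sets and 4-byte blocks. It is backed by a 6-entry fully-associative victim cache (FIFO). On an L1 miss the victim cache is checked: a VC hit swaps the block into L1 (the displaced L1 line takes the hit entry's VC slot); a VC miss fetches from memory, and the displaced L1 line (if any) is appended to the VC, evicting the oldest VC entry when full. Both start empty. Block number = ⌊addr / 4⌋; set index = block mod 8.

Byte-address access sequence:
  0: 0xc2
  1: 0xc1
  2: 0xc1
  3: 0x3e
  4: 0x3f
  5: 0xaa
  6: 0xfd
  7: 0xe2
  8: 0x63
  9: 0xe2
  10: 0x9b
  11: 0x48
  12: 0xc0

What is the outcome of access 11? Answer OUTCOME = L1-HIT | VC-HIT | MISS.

OUTCOME = MISS

#0 0xc2→b48/s0 MISS; vc=[]
#1 0xc1→b48/s0 L1-HIT; vc=[]
#2 0xc1→b48/s0 L1-HIT; vc=[]
#3 0x3e→b15/s7 MISS; vc=[]
#4 0x3f→b15/s7 L1-HIT; vc=[]
#5 0xaa→b42/s2 MISS; vc=[]
#6 0xfd→b63/s7 MISS; vc=[15]
#7 0xe2→b56/s0 MISS; vc=[15,48]
#8 0x63→b24/s0 MISS; vc=[15,48,56]
#9 0xe2→b56/s0 VC-HIT; vc=[15,48,24]
#10 0x9b→b38/s6 MISS; vc=[15,48,24]
#11 0x48→b18/s2 MISS; vc=[15,48,24,42]
#12 0xc0→b48/s0 VC-HIT; vc=[15,56,24,42]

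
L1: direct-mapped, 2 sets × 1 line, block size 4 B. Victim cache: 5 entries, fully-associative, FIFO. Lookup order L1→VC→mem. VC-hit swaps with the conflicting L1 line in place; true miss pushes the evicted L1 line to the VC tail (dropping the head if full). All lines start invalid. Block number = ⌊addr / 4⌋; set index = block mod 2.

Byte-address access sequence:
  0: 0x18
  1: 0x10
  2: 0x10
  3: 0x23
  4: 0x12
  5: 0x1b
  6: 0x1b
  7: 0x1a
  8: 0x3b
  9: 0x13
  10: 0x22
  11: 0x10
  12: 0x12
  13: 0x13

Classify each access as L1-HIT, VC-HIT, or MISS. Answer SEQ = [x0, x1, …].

0: 0x18 (blk 6, set 0) → MISS  vc=[]
1: 0x10 (blk 4, set 0) → MISS  vc=[6]
2: 0x10 (blk 4, set 0) → L1-HIT  vc=[6]
3: 0x23 (blk 8, set 0) → MISS  vc=[6, 4]
4: 0x12 (blk 4, set 0) → VC-HIT  vc=[6, 8]
5: 0x1b (blk 6, set 0) → VC-HIT  vc=[4, 8]
6: 0x1b (blk 6, set 0) → L1-HIT  vc=[4, 8]
7: 0x1a (blk 6, set 0) → L1-HIT  vc=[4, 8]
8: 0x3b (blk 14, set 0) → MISS  vc=[4, 8, 6]
9: 0x13 (blk 4, set 0) → VC-HIT  vc=[14, 8, 6]
10: 0x22 (blk 8, set 0) → VC-HIT  vc=[14, 4, 6]
11: 0x10 (blk 4, set 0) → VC-HIT  vc=[14, 8, 6]
12: 0x12 (blk 4, set 0) → L1-HIT  vc=[14, 8, 6]
13: 0x13 (blk 4, set 0) → L1-HIT  vc=[14, 8, 6]

SEQ = [MISS, MISS, L1-HIT, MISS, VC-HIT, VC-HIT, L1-HIT, L1-HIT, MISS, VC-HIT, VC-HIT, VC-HIT, L1-HIT, L1-HIT]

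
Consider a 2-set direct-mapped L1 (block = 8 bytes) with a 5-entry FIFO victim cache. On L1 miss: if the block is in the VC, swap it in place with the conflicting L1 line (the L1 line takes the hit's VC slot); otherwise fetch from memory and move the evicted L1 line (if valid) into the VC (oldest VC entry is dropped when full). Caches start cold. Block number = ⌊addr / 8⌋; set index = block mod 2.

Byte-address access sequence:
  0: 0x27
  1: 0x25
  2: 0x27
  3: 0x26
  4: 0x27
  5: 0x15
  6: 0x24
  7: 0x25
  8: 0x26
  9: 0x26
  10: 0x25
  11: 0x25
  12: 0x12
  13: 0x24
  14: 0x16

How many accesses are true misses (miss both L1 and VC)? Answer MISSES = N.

MISSES = 2

  [0] addr=0x27 blk=4 s=0: MISS | VC []
  [1] addr=0x25 blk=4 s=0: L1-HIT | VC []
  [2] addr=0x27 blk=4 s=0: L1-HIT | VC []
  [3] addr=0x26 blk=4 s=0: L1-HIT | VC []
  [4] addr=0x27 blk=4 s=0: L1-HIT | VC []
  [5] addr=0x15 blk=2 s=0: MISS | VC [4]
  [6] addr=0x24 blk=4 s=0: VC-HIT | VC [2]
  [7] addr=0x25 blk=4 s=0: L1-HIT | VC [2]
  [8] addr=0x26 blk=4 s=0: L1-HIT | VC [2]
  [9] addr=0x26 blk=4 s=0: L1-HIT | VC [2]
  [10] addr=0x25 blk=4 s=0: L1-HIT | VC [2]
  [11] addr=0x25 blk=4 s=0: L1-HIT | VC [2]
  [12] addr=0x12 blk=2 s=0: VC-HIT | VC [4]
  [13] addr=0x24 blk=4 s=0: VC-HIT | VC [2]
  [14] addr=0x16 blk=2 s=0: VC-HIT | VC [4]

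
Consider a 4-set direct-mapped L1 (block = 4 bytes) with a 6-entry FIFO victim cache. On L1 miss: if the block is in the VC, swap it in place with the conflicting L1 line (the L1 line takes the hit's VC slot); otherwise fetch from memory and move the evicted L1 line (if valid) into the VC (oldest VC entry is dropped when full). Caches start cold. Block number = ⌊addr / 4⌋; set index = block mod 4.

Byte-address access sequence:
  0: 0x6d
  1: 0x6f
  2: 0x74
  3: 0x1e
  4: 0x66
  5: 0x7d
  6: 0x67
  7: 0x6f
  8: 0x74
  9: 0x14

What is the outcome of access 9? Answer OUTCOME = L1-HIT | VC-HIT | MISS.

0: 0x6d (blk 27, set 3) → MISS  vc=[]
1: 0x6f (blk 27, set 3) → L1-HIT  vc=[]
2: 0x74 (blk 29, set 1) → MISS  vc=[]
3: 0x1e (blk 7, set 3) → MISS  vc=[27]
4: 0x66 (blk 25, set 1) → MISS  vc=[27, 29]
5: 0x7d (blk 31, set 3) → MISS  vc=[27, 29, 7]
6: 0x67 (blk 25, set 1) → L1-HIT  vc=[27, 29, 7]
7: 0x6f (blk 27, set 3) → VC-HIT  vc=[31, 29, 7]
8: 0x74 (blk 29, set 1) → VC-HIT  vc=[31, 25, 7]
9: 0x14 (blk 5, set 1) → MISS  vc=[31, 25, 7, 29]

OUTCOME = MISS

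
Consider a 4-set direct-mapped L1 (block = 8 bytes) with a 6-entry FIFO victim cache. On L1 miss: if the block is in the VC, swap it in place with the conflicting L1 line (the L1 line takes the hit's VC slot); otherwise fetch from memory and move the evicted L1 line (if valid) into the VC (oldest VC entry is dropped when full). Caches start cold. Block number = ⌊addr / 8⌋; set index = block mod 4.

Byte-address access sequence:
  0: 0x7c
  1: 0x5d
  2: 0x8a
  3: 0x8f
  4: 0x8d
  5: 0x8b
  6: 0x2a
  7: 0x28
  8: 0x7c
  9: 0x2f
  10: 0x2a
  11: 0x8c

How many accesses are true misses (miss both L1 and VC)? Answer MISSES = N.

MISSES = 4

#0 0x7c→b15/s3 MISS; vc=[]
#1 0x5d→b11/s3 MISS; vc=[15]
#2 0x8a→b17/s1 MISS; vc=[15]
#3 0x8f→b17/s1 L1-HIT; vc=[15]
#4 0x8d→b17/s1 L1-HIT; vc=[15]
#5 0x8b→b17/s1 L1-HIT; vc=[15]
#6 0x2a→b5/s1 MISS; vc=[15,17]
#7 0x28→b5/s1 L1-HIT; vc=[15,17]
#8 0x7c→b15/s3 VC-HIT; vc=[11,17]
#9 0x2f→b5/s1 L1-HIT; vc=[11,17]
#10 0x2a→b5/s1 L1-HIT; vc=[11,17]
#11 0x8c→b17/s1 VC-HIT; vc=[11,5]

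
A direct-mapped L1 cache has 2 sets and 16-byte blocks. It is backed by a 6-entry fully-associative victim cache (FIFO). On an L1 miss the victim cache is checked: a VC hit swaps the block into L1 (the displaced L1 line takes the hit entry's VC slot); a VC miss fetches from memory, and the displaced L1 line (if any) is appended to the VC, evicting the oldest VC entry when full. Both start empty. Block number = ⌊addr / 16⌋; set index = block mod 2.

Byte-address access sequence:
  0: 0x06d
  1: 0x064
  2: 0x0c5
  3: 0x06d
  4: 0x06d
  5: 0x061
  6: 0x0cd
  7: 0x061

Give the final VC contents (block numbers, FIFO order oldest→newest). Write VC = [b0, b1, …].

0: 0x6d (blk 6, set 0) → MISS  vc=[]
1: 0x64 (blk 6, set 0) → L1-HIT  vc=[]
2: 0xc5 (blk 12, set 0) → MISS  vc=[6]
3: 0x6d (blk 6, set 0) → VC-HIT  vc=[12]
4: 0x6d (blk 6, set 0) → L1-HIT  vc=[12]
5: 0x61 (blk 6, set 0) → L1-HIT  vc=[12]
6: 0xcd (blk 12, set 0) → VC-HIT  vc=[6]
7: 0x61 (blk 6, set 0) → VC-HIT  vc=[12]

VC = [12]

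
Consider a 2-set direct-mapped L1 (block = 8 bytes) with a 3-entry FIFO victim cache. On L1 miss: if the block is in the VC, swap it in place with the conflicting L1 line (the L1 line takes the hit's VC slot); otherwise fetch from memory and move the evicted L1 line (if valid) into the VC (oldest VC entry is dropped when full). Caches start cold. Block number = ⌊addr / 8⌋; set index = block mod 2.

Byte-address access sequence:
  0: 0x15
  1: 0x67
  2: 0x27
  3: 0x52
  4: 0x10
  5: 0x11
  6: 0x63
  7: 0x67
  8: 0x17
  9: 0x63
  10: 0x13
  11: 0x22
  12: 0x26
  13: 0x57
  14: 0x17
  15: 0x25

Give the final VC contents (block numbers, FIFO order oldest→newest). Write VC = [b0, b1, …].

VC = [2, 12, 10]

  [0] addr=0x15 blk=2 s=0: MISS | VC []
  [1] addr=0x67 blk=12 s=0: MISS | VC [2]
  [2] addr=0x27 blk=4 s=0: MISS | VC [2, 12]
  [3] addr=0x52 blk=10 s=0: MISS | VC [2, 12, 4]
  [4] addr=0x10 blk=2 s=0: VC-HIT | VC [10, 12, 4]
  [5] addr=0x11 blk=2 s=0: L1-HIT | VC [10, 12, 4]
  [6] addr=0x63 blk=12 s=0: VC-HIT | VC [10, 2, 4]
  [7] addr=0x67 blk=12 s=0: L1-HIT | VC [10, 2, 4]
  [8] addr=0x17 blk=2 s=0: VC-HIT | VC [10, 12, 4]
  [9] addr=0x63 blk=12 s=0: VC-HIT | VC [10, 2, 4]
  [10] addr=0x13 blk=2 s=0: VC-HIT | VC [10, 12, 4]
  [11] addr=0x22 blk=4 s=0: VC-HIT | VC [10, 12, 2]
  [12] addr=0x26 blk=4 s=0: L1-HIT | VC [10, 12, 2]
  [13] addr=0x57 blk=10 s=0: VC-HIT | VC [4, 12, 2]
  [14] addr=0x17 blk=2 s=0: VC-HIT | VC [4, 12, 10]
  [15] addr=0x25 blk=4 s=0: VC-HIT | VC [2, 12, 10]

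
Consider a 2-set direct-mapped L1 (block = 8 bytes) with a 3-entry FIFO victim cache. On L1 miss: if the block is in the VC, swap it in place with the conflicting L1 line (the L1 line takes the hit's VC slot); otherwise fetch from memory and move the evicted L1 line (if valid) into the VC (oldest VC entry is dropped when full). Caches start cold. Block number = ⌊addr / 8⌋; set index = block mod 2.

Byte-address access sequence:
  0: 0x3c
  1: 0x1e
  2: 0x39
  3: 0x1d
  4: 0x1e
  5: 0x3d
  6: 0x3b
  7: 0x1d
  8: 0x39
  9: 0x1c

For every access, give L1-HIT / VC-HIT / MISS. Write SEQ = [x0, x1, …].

SEQ = [MISS, MISS, VC-HIT, VC-HIT, L1-HIT, VC-HIT, L1-HIT, VC-HIT, VC-HIT, VC-HIT]

0: 0x3c (blk 7, set 1) → MISS  vc=[]
1: 0x1e (blk 3, set 1) → MISS  vc=[7]
2: 0x39 (blk 7, set 1) → VC-HIT  vc=[3]
3: 0x1d (blk 3, set 1) → VC-HIT  vc=[7]
4: 0x1e (blk 3, set 1) → L1-HIT  vc=[7]
5: 0x3d (blk 7, set 1) → VC-HIT  vc=[3]
6: 0x3b (blk 7, set 1) → L1-HIT  vc=[3]
7: 0x1d (blk 3, set 1) → VC-HIT  vc=[7]
8: 0x39 (blk 7, set 1) → VC-HIT  vc=[3]
9: 0x1c (blk 3, set 1) → VC-HIT  vc=[7]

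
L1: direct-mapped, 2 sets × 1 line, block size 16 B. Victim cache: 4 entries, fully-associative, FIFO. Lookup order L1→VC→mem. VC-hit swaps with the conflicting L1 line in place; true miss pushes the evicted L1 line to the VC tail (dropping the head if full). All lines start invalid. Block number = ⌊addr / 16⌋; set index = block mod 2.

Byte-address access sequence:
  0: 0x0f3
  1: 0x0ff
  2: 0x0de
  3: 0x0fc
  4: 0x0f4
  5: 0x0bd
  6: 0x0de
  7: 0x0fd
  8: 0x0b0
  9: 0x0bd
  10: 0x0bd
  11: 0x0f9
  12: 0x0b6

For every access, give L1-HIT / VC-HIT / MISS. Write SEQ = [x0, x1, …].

SEQ = [MISS, L1-HIT, MISS, VC-HIT, L1-HIT, MISS, VC-HIT, VC-HIT, VC-HIT, L1-HIT, L1-HIT, VC-HIT, VC-HIT]

0: 0xf3 (blk 15, set 1) → MISS  vc=[]
1: 0xff (blk 15, set 1) → L1-HIT  vc=[]
2: 0xde (blk 13, set 1) → MISS  vc=[15]
3: 0xfc (blk 15, set 1) → VC-HIT  vc=[13]
4: 0xf4 (blk 15, set 1) → L1-HIT  vc=[13]
5: 0xbd (blk 11, set 1) → MISS  vc=[13, 15]
6: 0xde (blk 13, set 1) → VC-HIT  vc=[11, 15]
7: 0xfd (blk 15, set 1) → VC-HIT  vc=[11, 13]
8: 0xb0 (blk 11, set 1) → VC-HIT  vc=[15, 13]
9: 0xbd (blk 11, set 1) → L1-HIT  vc=[15, 13]
10: 0xbd (blk 11, set 1) → L1-HIT  vc=[15, 13]
11: 0xf9 (blk 15, set 1) → VC-HIT  vc=[11, 13]
12: 0xb6 (blk 11, set 1) → VC-HIT  vc=[15, 13]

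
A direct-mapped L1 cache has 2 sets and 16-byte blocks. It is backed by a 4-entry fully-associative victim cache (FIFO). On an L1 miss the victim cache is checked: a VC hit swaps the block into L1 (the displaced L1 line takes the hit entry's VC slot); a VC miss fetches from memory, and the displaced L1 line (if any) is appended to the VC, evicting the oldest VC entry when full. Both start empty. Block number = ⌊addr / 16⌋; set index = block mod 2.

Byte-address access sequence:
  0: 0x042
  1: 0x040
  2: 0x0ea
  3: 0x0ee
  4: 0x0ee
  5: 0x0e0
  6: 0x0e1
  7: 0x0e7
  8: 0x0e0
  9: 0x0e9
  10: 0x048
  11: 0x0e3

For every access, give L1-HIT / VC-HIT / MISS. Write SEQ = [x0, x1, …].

SEQ = [MISS, L1-HIT, MISS, L1-HIT, L1-HIT, L1-HIT, L1-HIT, L1-HIT, L1-HIT, L1-HIT, VC-HIT, VC-HIT]

  [0] addr=0x42 blk=4 s=0: MISS | VC []
  [1] addr=0x40 blk=4 s=0: L1-HIT | VC []
  [2] addr=0xea blk=14 s=0: MISS | VC [4]
  [3] addr=0xee blk=14 s=0: L1-HIT | VC [4]
  [4] addr=0xee blk=14 s=0: L1-HIT | VC [4]
  [5] addr=0xe0 blk=14 s=0: L1-HIT | VC [4]
  [6] addr=0xe1 blk=14 s=0: L1-HIT | VC [4]
  [7] addr=0xe7 blk=14 s=0: L1-HIT | VC [4]
  [8] addr=0xe0 blk=14 s=0: L1-HIT | VC [4]
  [9] addr=0xe9 blk=14 s=0: L1-HIT | VC [4]
  [10] addr=0x48 blk=4 s=0: VC-HIT | VC [14]
  [11] addr=0xe3 blk=14 s=0: VC-HIT | VC [4]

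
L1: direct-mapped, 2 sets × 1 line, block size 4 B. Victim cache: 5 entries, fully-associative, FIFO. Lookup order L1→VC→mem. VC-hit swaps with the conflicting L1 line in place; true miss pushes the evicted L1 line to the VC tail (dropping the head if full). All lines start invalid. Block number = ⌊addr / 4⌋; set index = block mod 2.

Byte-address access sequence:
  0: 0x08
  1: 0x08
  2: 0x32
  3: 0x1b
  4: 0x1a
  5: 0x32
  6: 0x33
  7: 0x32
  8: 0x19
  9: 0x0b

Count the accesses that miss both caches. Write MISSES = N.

MISSES = 3

  [0] addr=0x8 blk=2 s=0: MISS | VC []
  [1] addr=0x8 blk=2 s=0: L1-HIT | VC []
  [2] addr=0x32 blk=12 s=0: MISS | VC [2]
  [3] addr=0x1b blk=6 s=0: MISS | VC [2, 12]
  [4] addr=0x1a blk=6 s=0: L1-HIT | VC [2, 12]
  [5] addr=0x32 blk=12 s=0: VC-HIT | VC [2, 6]
  [6] addr=0x33 blk=12 s=0: L1-HIT | VC [2, 6]
  [7] addr=0x32 blk=12 s=0: L1-HIT | VC [2, 6]
  [8] addr=0x19 blk=6 s=0: VC-HIT | VC [2, 12]
  [9] addr=0xb blk=2 s=0: VC-HIT | VC [6, 12]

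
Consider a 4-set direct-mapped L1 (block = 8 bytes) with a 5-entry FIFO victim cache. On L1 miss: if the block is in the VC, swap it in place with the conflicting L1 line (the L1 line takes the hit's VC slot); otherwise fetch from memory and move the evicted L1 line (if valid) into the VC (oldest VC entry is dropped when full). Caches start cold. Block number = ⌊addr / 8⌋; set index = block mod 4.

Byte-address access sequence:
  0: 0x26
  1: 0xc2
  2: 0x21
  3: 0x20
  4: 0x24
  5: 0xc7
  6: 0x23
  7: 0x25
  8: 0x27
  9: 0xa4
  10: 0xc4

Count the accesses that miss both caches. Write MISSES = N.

0: 0x26 (blk 4, set 0) → MISS  vc=[]
1: 0xc2 (blk 24, set 0) → MISS  vc=[4]
2: 0x21 (blk 4, set 0) → VC-HIT  vc=[24]
3: 0x20 (blk 4, set 0) → L1-HIT  vc=[24]
4: 0x24 (blk 4, set 0) → L1-HIT  vc=[24]
5: 0xc7 (blk 24, set 0) → VC-HIT  vc=[4]
6: 0x23 (blk 4, set 0) → VC-HIT  vc=[24]
7: 0x25 (blk 4, set 0) → L1-HIT  vc=[24]
8: 0x27 (blk 4, set 0) → L1-HIT  vc=[24]
9: 0xa4 (blk 20, set 0) → MISS  vc=[24, 4]
10: 0xc4 (blk 24, set 0) → VC-HIT  vc=[20, 4]

MISSES = 3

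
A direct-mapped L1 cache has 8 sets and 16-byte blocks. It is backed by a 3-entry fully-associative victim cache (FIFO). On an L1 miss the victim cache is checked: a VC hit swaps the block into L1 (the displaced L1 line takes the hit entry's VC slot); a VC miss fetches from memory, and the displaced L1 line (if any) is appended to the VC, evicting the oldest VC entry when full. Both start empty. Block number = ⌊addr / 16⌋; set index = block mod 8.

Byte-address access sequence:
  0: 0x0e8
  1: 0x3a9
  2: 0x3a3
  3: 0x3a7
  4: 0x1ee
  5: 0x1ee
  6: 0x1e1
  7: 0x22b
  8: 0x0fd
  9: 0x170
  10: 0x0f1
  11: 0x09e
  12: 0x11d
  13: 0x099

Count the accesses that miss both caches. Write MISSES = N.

MISSES = 8

#0 0xe8→b14/s6 MISS; vc=[]
#1 0x3a9→b58/s2 MISS; vc=[]
#2 0x3a3→b58/s2 L1-HIT; vc=[]
#3 0x3a7→b58/s2 L1-HIT; vc=[]
#4 0x1ee→b30/s6 MISS; vc=[14]
#5 0x1ee→b30/s6 L1-HIT; vc=[14]
#6 0x1e1→b30/s6 L1-HIT; vc=[14]
#7 0x22b→b34/s2 MISS; vc=[14,58]
#8 0xfd→b15/s7 MISS; vc=[14,58]
#9 0x170→b23/s7 MISS; vc=[14,58,15]
#10 0xf1→b15/s7 VC-HIT; vc=[14,58,23]
#11 0x9e→b9/s1 MISS; vc=[14,58,23]
#12 0x11d→b17/s1 MISS; vc=[58,23,9]
#13 0x99→b9/s1 VC-HIT; vc=[58,23,17]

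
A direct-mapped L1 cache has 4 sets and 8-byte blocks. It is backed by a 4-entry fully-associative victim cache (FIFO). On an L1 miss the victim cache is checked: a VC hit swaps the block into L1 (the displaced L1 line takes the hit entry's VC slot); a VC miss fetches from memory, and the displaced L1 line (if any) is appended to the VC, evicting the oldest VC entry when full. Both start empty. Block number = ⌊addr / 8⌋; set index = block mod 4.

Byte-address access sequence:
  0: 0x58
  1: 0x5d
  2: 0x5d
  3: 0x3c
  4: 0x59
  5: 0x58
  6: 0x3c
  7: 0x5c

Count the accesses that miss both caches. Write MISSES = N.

MISSES = 2

  [0] addr=0x58 blk=11 s=3: MISS | VC []
  [1] addr=0x5d blk=11 s=3: L1-HIT | VC []
  [2] addr=0x5d blk=11 s=3: L1-HIT | VC []
  [3] addr=0x3c blk=7 s=3: MISS | VC [11]
  [4] addr=0x59 blk=11 s=3: VC-HIT | VC [7]
  [5] addr=0x58 blk=11 s=3: L1-HIT | VC [7]
  [6] addr=0x3c blk=7 s=3: VC-HIT | VC [11]
  [7] addr=0x5c blk=11 s=3: VC-HIT | VC [7]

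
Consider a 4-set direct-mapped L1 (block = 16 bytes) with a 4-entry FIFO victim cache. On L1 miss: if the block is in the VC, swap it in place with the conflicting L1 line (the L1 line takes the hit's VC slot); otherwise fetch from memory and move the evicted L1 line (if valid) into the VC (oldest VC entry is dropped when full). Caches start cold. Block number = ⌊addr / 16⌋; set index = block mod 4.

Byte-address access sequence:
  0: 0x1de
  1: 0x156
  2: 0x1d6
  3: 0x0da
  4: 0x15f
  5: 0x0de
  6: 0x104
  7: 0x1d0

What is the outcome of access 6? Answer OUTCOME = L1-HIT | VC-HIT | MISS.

0: 0x1de (blk 29, set 1) → MISS  vc=[]
1: 0x156 (blk 21, set 1) → MISS  vc=[29]
2: 0x1d6 (blk 29, set 1) → VC-HIT  vc=[21]
3: 0xda (blk 13, set 1) → MISS  vc=[21, 29]
4: 0x15f (blk 21, set 1) → VC-HIT  vc=[13, 29]
5: 0xde (blk 13, set 1) → VC-HIT  vc=[21, 29]
6: 0x104 (blk 16, set 0) → MISS  vc=[21, 29]
7: 0x1d0 (blk 29, set 1) → VC-HIT  vc=[21, 13]

OUTCOME = MISS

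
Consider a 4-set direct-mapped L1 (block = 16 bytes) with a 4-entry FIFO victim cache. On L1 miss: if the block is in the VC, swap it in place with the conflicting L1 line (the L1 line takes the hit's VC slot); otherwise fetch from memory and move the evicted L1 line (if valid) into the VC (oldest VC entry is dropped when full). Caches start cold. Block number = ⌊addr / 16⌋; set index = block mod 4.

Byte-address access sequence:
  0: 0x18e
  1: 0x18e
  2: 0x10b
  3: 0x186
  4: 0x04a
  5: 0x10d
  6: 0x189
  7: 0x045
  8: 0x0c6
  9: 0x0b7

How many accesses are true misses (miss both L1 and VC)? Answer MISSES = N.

MISSES = 5

0: 0x18e (blk 24, set 0) → MISS  vc=[]
1: 0x18e (blk 24, set 0) → L1-HIT  vc=[]
2: 0x10b (blk 16, set 0) → MISS  vc=[24]
3: 0x186 (blk 24, set 0) → VC-HIT  vc=[16]
4: 0x4a (blk 4, set 0) → MISS  vc=[16, 24]
5: 0x10d (blk 16, set 0) → VC-HIT  vc=[4, 24]
6: 0x189 (blk 24, set 0) → VC-HIT  vc=[4, 16]
7: 0x45 (blk 4, set 0) → VC-HIT  vc=[24, 16]
8: 0xc6 (blk 12, set 0) → MISS  vc=[24, 16, 4]
9: 0xb7 (blk 11, set 3) → MISS  vc=[24, 16, 4]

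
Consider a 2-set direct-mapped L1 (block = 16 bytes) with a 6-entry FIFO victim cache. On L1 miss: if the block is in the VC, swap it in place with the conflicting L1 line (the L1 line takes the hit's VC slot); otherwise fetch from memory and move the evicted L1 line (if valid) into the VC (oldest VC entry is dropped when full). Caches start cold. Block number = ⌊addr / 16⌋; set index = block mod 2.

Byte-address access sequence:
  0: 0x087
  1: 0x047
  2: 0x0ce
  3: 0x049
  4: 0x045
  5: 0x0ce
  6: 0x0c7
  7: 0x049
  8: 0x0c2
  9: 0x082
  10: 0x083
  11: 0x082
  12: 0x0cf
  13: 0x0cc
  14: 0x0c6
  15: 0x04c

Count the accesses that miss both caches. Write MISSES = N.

0: 0x87 (blk 8, set 0) → MISS  vc=[]
1: 0x47 (blk 4, set 0) → MISS  vc=[8]
2: 0xce (blk 12, set 0) → MISS  vc=[8, 4]
3: 0x49 (blk 4, set 0) → VC-HIT  vc=[8, 12]
4: 0x45 (blk 4, set 0) → L1-HIT  vc=[8, 12]
5: 0xce (blk 12, set 0) → VC-HIT  vc=[8, 4]
6: 0xc7 (blk 12, set 0) → L1-HIT  vc=[8, 4]
7: 0x49 (blk 4, set 0) → VC-HIT  vc=[8, 12]
8: 0xc2 (blk 12, set 0) → VC-HIT  vc=[8, 4]
9: 0x82 (blk 8, set 0) → VC-HIT  vc=[12, 4]
10: 0x83 (blk 8, set 0) → L1-HIT  vc=[12, 4]
11: 0x82 (blk 8, set 0) → L1-HIT  vc=[12, 4]
12: 0xcf (blk 12, set 0) → VC-HIT  vc=[8, 4]
13: 0xcc (blk 12, set 0) → L1-HIT  vc=[8, 4]
14: 0xc6 (blk 12, set 0) → L1-HIT  vc=[8, 4]
15: 0x4c (blk 4, set 0) → VC-HIT  vc=[8, 12]

MISSES = 3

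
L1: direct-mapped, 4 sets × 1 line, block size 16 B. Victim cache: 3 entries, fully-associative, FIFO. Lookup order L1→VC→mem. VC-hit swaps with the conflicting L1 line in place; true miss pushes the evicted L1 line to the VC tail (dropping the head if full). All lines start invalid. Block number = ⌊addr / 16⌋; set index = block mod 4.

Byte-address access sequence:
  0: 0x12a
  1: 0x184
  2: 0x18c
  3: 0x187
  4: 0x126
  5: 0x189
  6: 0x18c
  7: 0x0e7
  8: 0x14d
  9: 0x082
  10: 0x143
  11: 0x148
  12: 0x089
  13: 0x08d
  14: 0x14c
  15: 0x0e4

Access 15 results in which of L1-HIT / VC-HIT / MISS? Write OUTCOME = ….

0: 0x12a (blk 18, set 2) → MISS  vc=[]
1: 0x184 (blk 24, set 0) → MISS  vc=[]
2: 0x18c (blk 24, set 0) → L1-HIT  vc=[]
3: 0x187 (blk 24, set 0) → L1-HIT  vc=[]
4: 0x126 (blk 18, set 2) → L1-HIT  vc=[]
5: 0x189 (blk 24, set 0) → L1-HIT  vc=[]
6: 0x18c (blk 24, set 0) → L1-HIT  vc=[]
7: 0xe7 (blk 14, set 2) → MISS  vc=[18]
8: 0x14d (blk 20, set 0) → MISS  vc=[18, 24]
9: 0x82 (blk 8, set 0) → MISS  vc=[18, 24, 20]
10: 0x143 (blk 20, set 0) → VC-HIT  vc=[18, 24, 8]
11: 0x148 (blk 20, set 0) → L1-HIT  vc=[18, 24, 8]
12: 0x89 (blk 8, set 0) → VC-HIT  vc=[18, 24, 20]
13: 0x8d (blk 8, set 0) → L1-HIT  vc=[18, 24, 20]
14: 0x14c (blk 20, set 0) → VC-HIT  vc=[18, 24, 8]
15: 0xe4 (blk 14, set 2) → L1-HIT  vc=[18, 24, 8]

OUTCOME = L1-HIT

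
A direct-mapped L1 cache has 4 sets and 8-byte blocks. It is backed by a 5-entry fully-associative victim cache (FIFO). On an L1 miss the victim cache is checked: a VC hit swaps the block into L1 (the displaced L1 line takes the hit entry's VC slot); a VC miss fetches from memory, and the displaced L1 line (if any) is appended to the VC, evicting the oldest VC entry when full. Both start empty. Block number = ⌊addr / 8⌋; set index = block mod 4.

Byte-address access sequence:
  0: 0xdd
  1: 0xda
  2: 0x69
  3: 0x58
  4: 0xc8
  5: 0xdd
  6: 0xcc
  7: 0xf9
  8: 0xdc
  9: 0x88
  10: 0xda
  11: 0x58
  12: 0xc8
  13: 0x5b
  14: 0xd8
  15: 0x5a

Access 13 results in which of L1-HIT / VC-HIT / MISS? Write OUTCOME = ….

OUTCOME = L1-HIT

0: 0xdd (blk 27, set 3) → MISS  vc=[]
1: 0xda (blk 27, set 3) → L1-HIT  vc=[]
2: 0x69 (blk 13, set 1) → MISS  vc=[]
3: 0x58 (blk 11, set 3) → MISS  vc=[27]
4: 0xc8 (blk 25, set 1) → MISS  vc=[27, 13]
5: 0xdd (blk 27, set 3) → VC-HIT  vc=[11, 13]
6: 0xcc (blk 25, set 1) → L1-HIT  vc=[11, 13]
7: 0xf9 (blk 31, set 3) → MISS  vc=[11, 13, 27]
8: 0xdc (blk 27, set 3) → VC-HIT  vc=[11, 13, 31]
9: 0x88 (blk 17, set 1) → MISS  vc=[11, 13, 31, 25]
10: 0xda (blk 27, set 3) → L1-HIT  vc=[11, 13, 31, 25]
11: 0x58 (blk 11, set 3) → VC-HIT  vc=[27, 13, 31, 25]
12: 0xc8 (blk 25, set 1) → VC-HIT  vc=[27, 13, 31, 17]
13: 0x5b (blk 11, set 3) → L1-HIT  vc=[27, 13, 31, 17]
14: 0xd8 (blk 27, set 3) → VC-HIT  vc=[11, 13, 31, 17]
15: 0x5a (blk 11, set 3) → VC-HIT  vc=[27, 13, 31, 17]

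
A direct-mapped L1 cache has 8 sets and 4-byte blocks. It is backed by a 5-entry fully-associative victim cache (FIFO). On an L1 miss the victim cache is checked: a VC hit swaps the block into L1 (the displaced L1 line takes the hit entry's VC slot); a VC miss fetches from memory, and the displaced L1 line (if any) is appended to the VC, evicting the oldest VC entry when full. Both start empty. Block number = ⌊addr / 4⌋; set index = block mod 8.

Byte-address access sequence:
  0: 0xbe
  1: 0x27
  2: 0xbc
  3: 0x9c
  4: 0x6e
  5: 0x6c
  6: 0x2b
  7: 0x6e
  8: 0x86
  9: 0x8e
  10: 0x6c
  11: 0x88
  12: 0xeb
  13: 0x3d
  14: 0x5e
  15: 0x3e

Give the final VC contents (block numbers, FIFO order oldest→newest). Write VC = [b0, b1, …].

  [0] addr=0xbe blk=47 s=7: MISS | VC []
  [1] addr=0x27 blk=9 s=1: MISS | VC []
  [2] addr=0xbc blk=47 s=7: L1-HIT | VC []
  [3] addr=0x9c blk=39 s=7: MISS | VC [47]
  [4] addr=0x6e blk=27 s=3: MISS | VC [47]
  [5] addr=0x6c blk=27 s=3: L1-HIT | VC [47]
  [6] addr=0x2b blk=10 s=2: MISS | VC [47]
  [7] addr=0x6e blk=27 s=3: L1-HIT | VC [47]
  [8] addr=0x86 blk=33 s=1: MISS | VC [47, 9]
  [9] addr=0x8e blk=35 s=3: MISS | VC [47, 9, 27]
  [10] addr=0x6c blk=27 s=3: VC-HIT | VC [47, 9, 35]
  [11] addr=0x88 blk=34 s=2: MISS | VC [47, 9, 35, 10]
  [12] addr=0xeb blk=58 s=2: MISS | VC [47, 9, 35, 10, 34]
  [13] addr=0x3d blk=15 s=7: MISS | VC [9, 35, 10, 34, 39]
  [14] addr=0x5e blk=23 s=7: MISS | VC [35, 10, 34, 39, 15]
  [15] addr=0x3e blk=15 s=7: VC-HIT | VC [35, 10, 34, 39, 23]

VC = [35, 10, 34, 39, 23]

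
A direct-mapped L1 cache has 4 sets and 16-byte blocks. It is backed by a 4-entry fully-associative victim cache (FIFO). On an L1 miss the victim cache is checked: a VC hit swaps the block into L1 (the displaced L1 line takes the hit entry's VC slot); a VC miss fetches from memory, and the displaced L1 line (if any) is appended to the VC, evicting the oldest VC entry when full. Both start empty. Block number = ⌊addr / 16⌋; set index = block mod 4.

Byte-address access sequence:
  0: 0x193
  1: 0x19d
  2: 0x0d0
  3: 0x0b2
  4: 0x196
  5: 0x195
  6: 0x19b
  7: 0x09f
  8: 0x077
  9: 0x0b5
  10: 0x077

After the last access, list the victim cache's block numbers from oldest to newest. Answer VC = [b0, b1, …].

  [0] addr=0x193 blk=25 s=1: MISS | VC []
  [1] addr=0x19d blk=25 s=1: L1-HIT | VC []
  [2] addr=0xd0 blk=13 s=1: MISS | VC [25]
  [3] addr=0xb2 blk=11 s=3: MISS | VC [25]
  [4] addr=0x196 blk=25 s=1: VC-HIT | VC [13]
  [5] addr=0x195 blk=25 s=1: L1-HIT | VC [13]
  [6] addr=0x19b blk=25 s=1: L1-HIT | VC [13]
  [7] addr=0x9f blk=9 s=1: MISS | VC [13, 25]
  [8] addr=0x77 blk=7 s=3: MISS | VC [13, 25, 11]
  [9] addr=0xb5 blk=11 s=3: VC-HIT | VC [13, 25, 7]
  [10] addr=0x77 blk=7 s=3: VC-HIT | VC [13, 25, 11]

VC = [13, 25, 11]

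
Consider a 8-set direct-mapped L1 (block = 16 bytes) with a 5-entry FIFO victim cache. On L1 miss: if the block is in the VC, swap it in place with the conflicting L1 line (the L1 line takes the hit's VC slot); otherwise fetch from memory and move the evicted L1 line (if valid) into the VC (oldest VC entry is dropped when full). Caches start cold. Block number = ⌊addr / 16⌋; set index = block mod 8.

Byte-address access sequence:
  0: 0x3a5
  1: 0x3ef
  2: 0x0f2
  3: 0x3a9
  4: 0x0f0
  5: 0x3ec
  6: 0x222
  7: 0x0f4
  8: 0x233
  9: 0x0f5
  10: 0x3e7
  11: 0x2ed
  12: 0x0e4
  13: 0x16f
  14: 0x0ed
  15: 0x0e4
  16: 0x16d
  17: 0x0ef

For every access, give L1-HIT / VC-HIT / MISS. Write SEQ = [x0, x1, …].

SEQ = [MISS, MISS, MISS, L1-HIT, L1-HIT, L1-HIT, MISS, L1-HIT, MISS, L1-HIT, L1-HIT, MISS, MISS, MISS, VC-HIT, L1-HIT, VC-HIT, VC-HIT]

0: 0x3a5 (blk 58, set 2) → MISS  vc=[]
1: 0x3ef (blk 62, set 6) → MISS  vc=[]
2: 0xf2 (blk 15, set 7) → MISS  vc=[]
3: 0x3a9 (blk 58, set 2) → L1-HIT  vc=[]
4: 0xf0 (blk 15, set 7) → L1-HIT  vc=[]
5: 0x3ec (blk 62, set 6) → L1-HIT  vc=[]
6: 0x222 (blk 34, set 2) → MISS  vc=[58]
7: 0xf4 (blk 15, set 7) → L1-HIT  vc=[58]
8: 0x233 (blk 35, set 3) → MISS  vc=[58]
9: 0xf5 (blk 15, set 7) → L1-HIT  vc=[58]
10: 0x3e7 (blk 62, set 6) → L1-HIT  vc=[58]
11: 0x2ed (blk 46, set 6) → MISS  vc=[58, 62]
12: 0xe4 (blk 14, set 6) → MISS  vc=[58, 62, 46]
13: 0x16f (blk 22, set 6) → MISS  vc=[58, 62, 46, 14]
14: 0xed (blk 14, set 6) → VC-HIT  vc=[58, 62, 46, 22]
15: 0xe4 (blk 14, set 6) → L1-HIT  vc=[58, 62, 46, 22]
16: 0x16d (blk 22, set 6) → VC-HIT  vc=[58, 62, 46, 14]
17: 0xef (blk 14, set 6) → VC-HIT  vc=[58, 62, 46, 22]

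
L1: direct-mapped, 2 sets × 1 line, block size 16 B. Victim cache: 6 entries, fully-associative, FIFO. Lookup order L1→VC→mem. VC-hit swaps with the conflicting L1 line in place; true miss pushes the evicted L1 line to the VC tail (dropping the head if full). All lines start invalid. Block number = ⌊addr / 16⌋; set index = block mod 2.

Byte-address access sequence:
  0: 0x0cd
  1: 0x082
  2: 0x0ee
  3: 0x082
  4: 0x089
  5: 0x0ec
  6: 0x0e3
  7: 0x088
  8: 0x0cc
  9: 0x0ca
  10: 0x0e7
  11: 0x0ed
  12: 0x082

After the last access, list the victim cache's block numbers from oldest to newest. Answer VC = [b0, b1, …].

VC = [14, 12]

0: 0xcd (blk 12, set 0) → MISS  vc=[]
1: 0x82 (blk 8, set 0) → MISS  vc=[12]
2: 0xee (blk 14, set 0) → MISS  vc=[12, 8]
3: 0x82 (blk 8, set 0) → VC-HIT  vc=[12, 14]
4: 0x89 (blk 8, set 0) → L1-HIT  vc=[12, 14]
5: 0xec (blk 14, set 0) → VC-HIT  vc=[12, 8]
6: 0xe3 (blk 14, set 0) → L1-HIT  vc=[12, 8]
7: 0x88 (blk 8, set 0) → VC-HIT  vc=[12, 14]
8: 0xcc (blk 12, set 0) → VC-HIT  vc=[8, 14]
9: 0xca (blk 12, set 0) → L1-HIT  vc=[8, 14]
10: 0xe7 (blk 14, set 0) → VC-HIT  vc=[8, 12]
11: 0xed (blk 14, set 0) → L1-HIT  vc=[8, 12]
12: 0x82 (blk 8, set 0) → VC-HIT  vc=[14, 12]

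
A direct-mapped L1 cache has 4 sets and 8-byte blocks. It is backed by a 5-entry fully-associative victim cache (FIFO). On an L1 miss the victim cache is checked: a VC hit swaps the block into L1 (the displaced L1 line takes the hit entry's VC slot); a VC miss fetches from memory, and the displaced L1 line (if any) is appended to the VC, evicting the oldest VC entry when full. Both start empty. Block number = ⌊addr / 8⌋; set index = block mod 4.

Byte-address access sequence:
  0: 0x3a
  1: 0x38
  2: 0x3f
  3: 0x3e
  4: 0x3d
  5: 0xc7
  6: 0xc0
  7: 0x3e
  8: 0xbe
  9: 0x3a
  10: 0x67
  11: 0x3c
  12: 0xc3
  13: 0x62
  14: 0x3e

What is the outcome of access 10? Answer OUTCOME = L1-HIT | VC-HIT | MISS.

OUTCOME = MISS

  [0] addr=0x3a blk=7 s=3: MISS | VC []
  [1] addr=0x38 blk=7 s=3: L1-HIT | VC []
  [2] addr=0x3f blk=7 s=3: L1-HIT | VC []
  [3] addr=0x3e blk=7 s=3: L1-HIT | VC []
  [4] addr=0x3d blk=7 s=3: L1-HIT | VC []
  [5] addr=0xc7 blk=24 s=0: MISS | VC []
  [6] addr=0xc0 blk=24 s=0: L1-HIT | VC []
  [7] addr=0x3e blk=7 s=3: L1-HIT | VC []
  [8] addr=0xbe blk=23 s=3: MISS | VC [7]
  [9] addr=0x3a blk=7 s=3: VC-HIT | VC [23]
  [10] addr=0x67 blk=12 s=0: MISS | VC [23, 24]
  [11] addr=0x3c blk=7 s=3: L1-HIT | VC [23, 24]
  [12] addr=0xc3 blk=24 s=0: VC-HIT | VC [23, 12]
  [13] addr=0x62 blk=12 s=0: VC-HIT | VC [23, 24]
  [14] addr=0x3e blk=7 s=3: L1-HIT | VC [23, 24]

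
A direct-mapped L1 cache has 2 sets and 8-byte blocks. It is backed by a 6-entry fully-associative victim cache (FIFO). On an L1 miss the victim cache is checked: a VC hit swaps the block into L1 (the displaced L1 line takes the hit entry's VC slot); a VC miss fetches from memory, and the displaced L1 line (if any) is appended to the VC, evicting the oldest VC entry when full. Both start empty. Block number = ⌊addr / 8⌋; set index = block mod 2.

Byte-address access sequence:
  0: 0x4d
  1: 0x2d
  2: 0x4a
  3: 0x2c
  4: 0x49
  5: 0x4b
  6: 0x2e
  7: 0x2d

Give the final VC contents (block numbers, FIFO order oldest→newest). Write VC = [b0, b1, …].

#0 0x4d→b9/s1 MISS; vc=[]
#1 0x2d→b5/s1 MISS; vc=[9]
#2 0x4a→b9/s1 VC-HIT; vc=[5]
#3 0x2c→b5/s1 VC-HIT; vc=[9]
#4 0x49→b9/s1 VC-HIT; vc=[5]
#5 0x4b→b9/s1 L1-HIT; vc=[5]
#6 0x2e→b5/s1 VC-HIT; vc=[9]
#7 0x2d→b5/s1 L1-HIT; vc=[9]

VC = [9]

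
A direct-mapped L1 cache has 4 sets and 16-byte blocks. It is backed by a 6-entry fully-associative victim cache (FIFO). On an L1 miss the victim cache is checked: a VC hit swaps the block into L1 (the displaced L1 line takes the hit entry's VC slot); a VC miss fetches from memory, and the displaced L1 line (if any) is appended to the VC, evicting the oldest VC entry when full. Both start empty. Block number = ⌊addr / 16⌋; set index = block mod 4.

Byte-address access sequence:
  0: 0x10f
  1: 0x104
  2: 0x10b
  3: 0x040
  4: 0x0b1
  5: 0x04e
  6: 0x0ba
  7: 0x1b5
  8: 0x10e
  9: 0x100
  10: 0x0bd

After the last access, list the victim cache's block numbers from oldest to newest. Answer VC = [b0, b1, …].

0: 0x10f (blk 16, set 0) → MISS  vc=[]
1: 0x104 (blk 16, set 0) → L1-HIT  vc=[]
2: 0x10b (blk 16, set 0) → L1-HIT  vc=[]
3: 0x40 (blk 4, set 0) → MISS  vc=[16]
4: 0xb1 (blk 11, set 3) → MISS  vc=[16]
5: 0x4e (blk 4, set 0) → L1-HIT  vc=[16]
6: 0xba (blk 11, set 3) → L1-HIT  vc=[16]
7: 0x1b5 (blk 27, set 3) → MISS  vc=[16, 11]
8: 0x10e (blk 16, set 0) → VC-HIT  vc=[4, 11]
9: 0x100 (blk 16, set 0) → L1-HIT  vc=[4, 11]
10: 0xbd (blk 11, set 3) → VC-HIT  vc=[4, 27]

VC = [4, 27]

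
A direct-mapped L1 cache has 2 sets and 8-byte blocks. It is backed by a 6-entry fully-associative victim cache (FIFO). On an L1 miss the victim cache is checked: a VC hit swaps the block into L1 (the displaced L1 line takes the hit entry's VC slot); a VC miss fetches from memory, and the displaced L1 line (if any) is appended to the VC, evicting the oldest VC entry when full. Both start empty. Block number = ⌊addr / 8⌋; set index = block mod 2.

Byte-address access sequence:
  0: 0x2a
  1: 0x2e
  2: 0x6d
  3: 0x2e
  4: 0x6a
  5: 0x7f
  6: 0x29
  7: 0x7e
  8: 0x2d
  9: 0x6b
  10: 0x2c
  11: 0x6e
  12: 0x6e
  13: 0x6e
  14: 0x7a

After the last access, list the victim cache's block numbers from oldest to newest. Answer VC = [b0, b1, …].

  [0] addr=0x2a blk=5 s=1: MISS | VC []
  [1] addr=0x2e blk=5 s=1: L1-HIT | VC []
  [2] addr=0x6d blk=13 s=1: MISS | VC [5]
  [3] addr=0x2e blk=5 s=1: VC-HIT | VC [13]
  [4] addr=0x6a blk=13 s=1: VC-HIT | VC [5]
  [5] addr=0x7f blk=15 s=1: MISS | VC [5, 13]
  [6] addr=0x29 blk=5 s=1: VC-HIT | VC [15, 13]
  [7] addr=0x7e blk=15 s=1: VC-HIT | VC [5, 13]
  [8] addr=0x2d blk=5 s=1: VC-HIT | VC [15, 13]
  [9] addr=0x6b blk=13 s=1: VC-HIT | VC [15, 5]
  [10] addr=0x2c blk=5 s=1: VC-HIT | VC [15, 13]
  [11] addr=0x6e blk=13 s=1: VC-HIT | VC [15, 5]
  [12] addr=0x6e blk=13 s=1: L1-HIT | VC [15, 5]
  [13] addr=0x6e blk=13 s=1: L1-HIT | VC [15, 5]
  [14] addr=0x7a blk=15 s=1: VC-HIT | VC [13, 5]

VC = [13, 5]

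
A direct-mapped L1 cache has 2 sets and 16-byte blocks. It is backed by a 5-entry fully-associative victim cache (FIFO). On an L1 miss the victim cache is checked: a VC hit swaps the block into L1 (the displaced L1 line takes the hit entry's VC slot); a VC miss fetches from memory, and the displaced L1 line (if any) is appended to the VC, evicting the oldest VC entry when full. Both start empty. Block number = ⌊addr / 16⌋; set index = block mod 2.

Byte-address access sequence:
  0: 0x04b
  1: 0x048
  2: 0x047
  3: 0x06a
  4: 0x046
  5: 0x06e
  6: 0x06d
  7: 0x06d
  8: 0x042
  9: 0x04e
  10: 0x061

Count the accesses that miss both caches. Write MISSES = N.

  [0] addr=0x4b blk=4 s=0: MISS | VC []
  [1] addr=0x48 blk=4 s=0: L1-HIT | VC []
  [2] addr=0x47 blk=4 s=0: L1-HIT | VC []
  [3] addr=0x6a blk=6 s=0: MISS | VC [4]
  [4] addr=0x46 blk=4 s=0: VC-HIT | VC [6]
  [5] addr=0x6e blk=6 s=0: VC-HIT | VC [4]
  [6] addr=0x6d blk=6 s=0: L1-HIT | VC [4]
  [7] addr=0x6d blk=6 s=0: L1-HIT | VC [4]
  [8] addr=0x42 blk=4 s=0: VC-HIT | VC [6]
  [9] addr=0x4e blk=4 s=0: L1-HIT | VC [6]
  [10] addr=0x61 blk=6 s=0: VC-HIT | VC [4]

MISSES = 2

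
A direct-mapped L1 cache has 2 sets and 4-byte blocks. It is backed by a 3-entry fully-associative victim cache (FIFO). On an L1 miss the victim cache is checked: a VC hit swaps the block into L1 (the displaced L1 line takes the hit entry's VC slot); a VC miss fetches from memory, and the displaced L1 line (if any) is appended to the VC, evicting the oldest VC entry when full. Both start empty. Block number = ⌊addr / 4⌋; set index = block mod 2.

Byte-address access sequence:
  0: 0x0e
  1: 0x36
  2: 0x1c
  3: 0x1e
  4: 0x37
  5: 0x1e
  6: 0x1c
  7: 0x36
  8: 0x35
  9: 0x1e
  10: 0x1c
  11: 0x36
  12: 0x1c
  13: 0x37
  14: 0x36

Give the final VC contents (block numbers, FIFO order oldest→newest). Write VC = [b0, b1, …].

VC = [3, 7]

#0 0xe→b3/s1 MISS; vc=[]
#1 0x36→b13/s1 MISS; vc=[3]
#2 0x1c→b7/s1 MISS; vc=[3,13]
#3 0x1e→b7/s1 L1-HIT; vc=[3,13]
#4 0x37→b13/s1 VC-HIT; vc=[3,7]
#5 0x1e→b7/s1 VC-HIT; vc=[3,13]
#6 0x1c→b7/s1 L1-HIT; vc=[3,13]
#7 0x36→b13/s1 VC-HIT; vc=[3,7]
#8 0x35→b13/s1 L1-HIT; vc=[3,7]
#9 0x1e→b7/s1 VC-HIT; vc=[3,13]
#10 0x1c→b7/s1 L1-HIT; vc=[3,13]
#11 0x36→b13/s1 VC-HIT; vc=[3,7]
#12 0x1c→b7/s1 VC-HIT; vc=[3,13]
#13 0x37→b13/s1 VC-HIT; vc=[3,7]
#14 0x36→b13/s1 L1-HIT; vc=[3,7]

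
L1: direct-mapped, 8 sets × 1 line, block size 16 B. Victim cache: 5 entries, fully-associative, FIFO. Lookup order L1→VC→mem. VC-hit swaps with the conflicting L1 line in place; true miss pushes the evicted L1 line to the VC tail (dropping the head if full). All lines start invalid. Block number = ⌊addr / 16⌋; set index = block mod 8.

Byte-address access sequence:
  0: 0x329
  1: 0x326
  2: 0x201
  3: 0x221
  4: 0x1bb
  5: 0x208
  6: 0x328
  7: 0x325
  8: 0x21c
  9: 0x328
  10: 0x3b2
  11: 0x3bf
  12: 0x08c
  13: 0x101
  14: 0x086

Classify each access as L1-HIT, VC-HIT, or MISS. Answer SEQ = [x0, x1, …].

#0 0x329→b50/s2 MISS; vc=[]
#1 0x326→b50/s2 L1-HIT; vc=[]
#2 0x201→b32/s0 MISS; vc=[]
#3 0x221→b34/s2 MISS; vc=[50]
#4 0x1bb→b27/s3 MISS; vc=[50]
#5 0x208→b32/s0 L1-HIT; vc=[50]
#6 0x328→b50/s2 VC-HIT; vc=[34]
#7 0x325→b50/s2 L1-HIT; vc=[34]
#8 0x21c→b33/s1 MISS; vc=[34]
#9 0x328→b50/s2 L1-HIT; vc=[34]
#10 0x3b2→b59/s3 MISS; vc=[34,27]
#11 0x3bf→b59/s3 L1-HIT; vc=[34,27]
#12 0x8c→b8/s0 MISS; vc=[34,27,32]
#13 0x101→b16/s0 MISS; vc=[34,27,32,8]
#14 0x86→b8/s0 VC-HIT; vc=[34,27,32,16]

SEQ = [MISS, L1-HIT, MISS, MISS, MISS, L1-HIT, VC-HIT, L1-HIT, MISS, L1-HIT, MISS, L1-HIT, MISS, MISS, VC-HIT]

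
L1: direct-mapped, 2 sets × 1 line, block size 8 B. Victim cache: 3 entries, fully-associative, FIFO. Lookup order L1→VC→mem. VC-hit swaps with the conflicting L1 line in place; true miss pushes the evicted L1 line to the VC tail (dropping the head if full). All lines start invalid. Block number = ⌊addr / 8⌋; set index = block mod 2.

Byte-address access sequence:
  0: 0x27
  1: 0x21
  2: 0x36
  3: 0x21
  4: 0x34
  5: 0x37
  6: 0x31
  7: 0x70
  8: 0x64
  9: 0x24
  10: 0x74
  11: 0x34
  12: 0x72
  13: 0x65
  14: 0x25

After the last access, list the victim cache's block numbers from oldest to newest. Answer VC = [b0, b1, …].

  [0] addr=0x27 blk=4 s=0: MISS | VC []
  [1] addr=0x21 blk=4 s=0: L1-HIT | VC []
  [2] addr=0x36 blk=6 s=0: MISS | VC [4]
  [3] addr=0x21 blk=4 s=0: VC-HIT | VC [6]
  [4] addr=0x34 blk=6 s=0: VC-HIT | VC [4]
  [5] addr=0x37 blk=6 s=0: L1-HIT | VC [4]
  [6] addr=0x31 blk=6 s=0: L1-HIT | VC [4]
  [7] addr=0x70 blk=14 s=0: MISS | VC [4, 6]
  [8] addr=0x64 blk=12 s=0: MISS | VC [4, 6, 14]
  [9] addr=0x24 blk=4 s=0: VC-HIT | VC [12, 6, 14]
  [10] addr=0x74 blk=14 s=0: VC-HIT | VC [12, 6, 4]
  [11] addr=0x34 blk=6 s=0: VC-HIT | VC [12, 14, 4]
  [12] addr=0x72 blk=14 s=0: VC-HIT | VC [12, 6, 4]
  [13] addr=0x65 blk=12 s=0: VC-HIT | VC [14, 6, 4]
  [14] addr=0x25 blk=4 s=0: VC-HIT | VC [14, 6, 12]

VC = [14, 6, 12]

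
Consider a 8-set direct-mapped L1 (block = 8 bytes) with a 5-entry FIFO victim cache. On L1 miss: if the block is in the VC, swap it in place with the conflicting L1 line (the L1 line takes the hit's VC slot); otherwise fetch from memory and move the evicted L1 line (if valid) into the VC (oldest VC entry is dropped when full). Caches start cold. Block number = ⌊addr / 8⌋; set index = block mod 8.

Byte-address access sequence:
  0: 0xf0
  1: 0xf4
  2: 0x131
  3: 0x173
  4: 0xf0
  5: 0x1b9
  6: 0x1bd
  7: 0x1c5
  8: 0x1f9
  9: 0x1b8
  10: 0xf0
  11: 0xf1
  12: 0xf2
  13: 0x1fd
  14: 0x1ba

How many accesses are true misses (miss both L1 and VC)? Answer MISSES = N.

MISSES = 6

#0 0xf0→b30/s6 MISS; vc=[]
#1 0xf4→b30/s6 L1-HIT; vc=[]
#2 0x131→b38/s6 MISS; vc=[30]
#3 0x173→b46/s6 MISS; vc=[30,38]
#4 0xf0→b30/s6 VC-HIT; vc=[46,38]
#5 0x1b9→b55/s7 MISS; vc=[46,38]
#6 0x1bd→b55/s7 L1-HIT; vc=[46,38]
#7 0x1c5→b56/s0 MISS; vc=[46,38]
#8 0x1f9→b63/s7 MISS; vc=[46,38,55]
#9 0x1b8→b55/s7 VC-HIT; vc=[46,38,63]
#10 0xf0→b30/s6 L1-HIT; vc=[46,38,63]
#11 0xf1→b30/s6 L1-HIT; vc=[46,38,63]
#12 0xf2→b30/s6 L1-HIT; vc=[46,38,63]
#13 0x1fd→b63/s7 VC-HIT; vc=[46,38,55]
#14 0x1ba→b55/s7 VC-HIT; vc=[46,38,63]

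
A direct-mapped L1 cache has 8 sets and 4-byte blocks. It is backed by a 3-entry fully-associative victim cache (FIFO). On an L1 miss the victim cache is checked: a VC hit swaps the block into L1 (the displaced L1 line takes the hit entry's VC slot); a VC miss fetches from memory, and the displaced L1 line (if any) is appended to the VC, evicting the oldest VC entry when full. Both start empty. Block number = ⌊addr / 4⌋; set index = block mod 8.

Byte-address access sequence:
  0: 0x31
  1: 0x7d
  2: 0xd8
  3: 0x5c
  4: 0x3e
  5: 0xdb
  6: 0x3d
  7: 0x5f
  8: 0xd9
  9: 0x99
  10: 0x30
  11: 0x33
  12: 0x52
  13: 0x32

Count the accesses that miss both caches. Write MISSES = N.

MISSES = 7

0: 0x31 (blk 12, set 4) → MISS  vc=[]
1: 0x7d (blk 31, set 7) → MISS  vc=[]
2: 0xd8 (blk 54, set 6) → MISS  vc=[]
3: 0x5c (blk 23, set 7) → MISS  vc=[31]
4: 0x3e (blk 15, set 7) → MISS  vc=[31, 23]
5: 0xdb (blk 54, set 6) → L1-HIT  vc=[31, 23]
6: 0x3d (blk 15, set 7) → L1-HIT  vc=[31, 23]
7: 0x5f (blk 23, set 7) → VC-HIT  vc=[31, 15]
8: 0xd9 (blk 54, set 6) → L1-HIT  vc=[31, 15]
9: 0x99 (blk 38, set 6) → MISS  vc=[31, 15, 54]
10: 0x30 (blk 12, set 4) → L1-HIT  vc=[31, 15, 54]
11: 0x33 (blk 12, set 4) → L1-HIT  vc=[31, 15, 54]
12: 0x52 (blk 20, set 4) → MISS  vc=[15, 54, 12]
13: 0x32 (blk 12, set 4) → VC-HIT  vc=[15, 54, 20]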